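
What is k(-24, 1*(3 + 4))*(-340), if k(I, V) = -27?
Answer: 9180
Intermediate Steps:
k(-24, 1*(3 + 4))*(-340) = -27*(-340) = 9180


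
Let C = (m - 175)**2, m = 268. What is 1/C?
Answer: 1/8649 ≈ 0.00011562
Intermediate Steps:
C = 8649 (C = (268 - 175)**2 = 93**2 = 8649)
1/C = 1/8649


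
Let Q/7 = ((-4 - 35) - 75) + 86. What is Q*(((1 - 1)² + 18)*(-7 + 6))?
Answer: 3528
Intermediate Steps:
Q = -196 (Q = 7*(((-4 - 35) - 75) + 86) = 7*((-39 - 75) + 86) = 7*(-114 + 86) = 7*(-28) = -196)
Q*(((1 - 1)² + 18)*(-7 + 6)) = -196*((1 - 1)² + 18)*(-7 + 6) = -196*(0² + 18)*(-1) = -196*(0 + 18)*(-1) = -3528*(-1) = -196*(-18) = 3528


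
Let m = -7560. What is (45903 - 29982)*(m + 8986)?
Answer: 22703346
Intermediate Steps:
(45903 - 29982)*(m + 8986) = (45903 - 29982)*(-7560 + 8986) = 15921*1426 = 22703346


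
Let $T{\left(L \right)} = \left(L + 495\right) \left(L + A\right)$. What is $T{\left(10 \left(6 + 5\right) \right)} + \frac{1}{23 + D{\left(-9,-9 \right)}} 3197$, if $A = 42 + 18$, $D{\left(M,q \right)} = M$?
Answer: $\frac{1443097}{14} \approx 1.0308 \cdot 10^{5}$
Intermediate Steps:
$A = 60$
$T{\left(L \right)} = \left(60 + L\right) \left(495 + L\right)$ ($T{\left(L \right)} = \left(L + 495\right) \left(L + 60\right) = \left(495 + L\right) \left(60 + L\right) = \left(60 + L\right) \left(495 + L\right)$)
$T{\left(10 \left(6 + 5\right) \right)} + \frac{1}{23 + D{\left(-9,-9 \right)}} 3197 = \left(29700 + \left(10 \left(6 + 5\right)\right)^{2} + 555 \cdot 10 \left(6 + 5\right)\right) + \frac{1}{23 - 9} \cdot 3197 = \left(29700 + \left(10 \cdot 11\right)^{2} + 555 \cdot 10 \cdot 11\right) + \frac{1}{14} \cdot 3197 = \left(29700 + 110^{2} + 555 \cdot 110\right) + \frac{1}{14} \cdot 3197 = \left(29700 + 12100 + 61050\right) + \frac{3197}{14} = 102850 + \frac{3197}{14} = \frac{1443097}{14}$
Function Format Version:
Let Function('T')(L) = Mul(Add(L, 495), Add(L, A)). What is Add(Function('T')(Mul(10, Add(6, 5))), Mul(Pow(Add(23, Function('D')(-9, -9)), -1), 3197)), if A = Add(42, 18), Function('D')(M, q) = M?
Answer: Rational(1443097, 14) ≈ 1.0308e+5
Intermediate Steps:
A = 60
Function('T')(L) = Mul(Add(60, L), Add(495, L)) (Function('T')(L) = Mul(Add(L, 495), Add(L, 60)) = Mul(Add(495, L), Add(60, L)) = Mul(Add(60, L), Add(495, L)))
Add(Function('T')(Mul(10, Add(6, 5))), Mul(Pow(Add(23, Function('D')(-9, -9)), -1), 3197)) = Add(Add(29700, Pow(Mul(10, Add(6, 5)), 2), Mul(555, Mul(10, Add(6, 5)))), Mul(Pow(Add(23, -9), -1), 3197)) = Add(Add(29700, Pow(Mul(10, 11), 2), Mul(555, Mul(10, 11))), Mul(Pow(14, -1), 3197)) = Add(Add(29700, Pow(110, 2), Mul(555, 110)), Mul(Rational(1, 14), 3197)) = Add(Add(29700, 12100, 61050), Rational(3197, 14)) = Add(102850, Rational(3197, 14)) = Rational(1443097, 14)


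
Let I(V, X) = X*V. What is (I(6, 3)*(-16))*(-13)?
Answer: 3744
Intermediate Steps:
I(V, X) = V*X
(I(6, 3)*(-16))*(-13) = ((6*3)*(-16))*(-13) = (18*(-16))*(-13) = -288*(-13) = 3744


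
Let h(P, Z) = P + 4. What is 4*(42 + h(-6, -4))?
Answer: 160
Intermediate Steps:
h(P, Z) = 4 + P
4*(42 + h(-6, -4)) = 4*(42 + (4 - 6)) = 4*(42 - 2) = 4*40 = 160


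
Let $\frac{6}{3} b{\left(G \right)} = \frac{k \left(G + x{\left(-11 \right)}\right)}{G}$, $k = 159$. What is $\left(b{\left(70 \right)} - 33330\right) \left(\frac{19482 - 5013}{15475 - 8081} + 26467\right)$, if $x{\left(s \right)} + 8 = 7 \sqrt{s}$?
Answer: $- \frac{65092823119551}{73940} + \frac{31118123253 i \sqrt{11}}{147880} \approx -8.8035 \cdot 10^{8} + 6.9791 \cdot 10^{5} i$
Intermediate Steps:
$x{\left(s \right)} = -8 + 7 \sqrt{s}$
$b{\left(G \right)} = \frac{-1272 + 159 G + 1113 i \sqrt{11}}{2 G}$ ($b{\left(G \right)} = \frac{159 \left(G - \left(8 - 7 \sqrt{-11}\right)\right) \frac{1}{G}}{2} = \frac{159 \left(G - \left(8 - 7 i \sqrt{11}\right)\right) \frac{1}{G}}{2} = \frac{159 \left(-8 + G + 7 i \sqrt{11}\right) \frac{1}{G}}{2} = \frac{\left(-1272 + 159 G + 1113 i \sqrt{11}\right) \frac{1}{G}}{2} = \frac{\frac{1}{G} \left(-1272 + 159 G + 1113 i \sqrt{11}\right)}{2} = \frac{-1272 + 159 G + 1113 i \sqrt{11}}{2 G}$)
$\left(b{\left(70 \right)} - 33330\right) \left(\frac{19482 - 5013}{15475 - 8081} + 26467\right) = \left(\frac{159 \left(-8 + 70 + 7 i \sqrt{11}\right)}{2 \cdot 70} - 33330\right) \left(\frac{19482 - 5013}{15475 - 8081} + 26467\right) = \left(\frac{159}{2} \cdot \frac{1}{70} \left(62 + 7 i \sqrt{11}\right) - 33330\right) \left(\frac{14469}{7394} + 26467\right) = \left(\left(\frac{4929}{70} + \frac{159 i \sqrt{11}}{20}\right) - 33330\right) \left(14469 \cdot \frac{1}{7394} + 26467\right) = \left(- \frac{2328171}{70} + \frac{159 i \sqrt{11}}{20}\right) \left(\frac{14469}{7394} + 26467\right) = \left(- \frac{2328171}{70} + \frac{159 i \sqrt{11}}{20}\right) \frac{195711467}{7394} = - \frac{65092823119551}{73940} + \frac{31118123253 i \sqrt{11}}{147880}$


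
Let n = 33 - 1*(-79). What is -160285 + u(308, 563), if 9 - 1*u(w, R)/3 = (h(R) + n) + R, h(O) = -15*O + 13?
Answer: -136987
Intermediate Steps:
h(O) = 13 - 15*O
n = 112 (n = 33 + 79 = 112)
u(w, R) = -348 + 42*R (u(w, R) = 27 - 3*(((13 - 15*R) + 112) + R) = 27 - 3*((125 - 15*R) + R) = 27 - 3*(125 - 14*R) = 27 + (-375 + 42*R) = -348 + 42*R)
-160285 + u(308, 563) = -160285 + (-348 + 42*563) = -160285 + (-348 + 23646) = -160285 + 23298 = -136987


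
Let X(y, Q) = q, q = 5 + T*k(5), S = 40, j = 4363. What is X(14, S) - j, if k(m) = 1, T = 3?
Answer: -4355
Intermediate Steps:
q = 8 (q = 5 + 3*1 = 5 + 3 = 8)
X(y, Q) = 8
X(14, S) - j = 8 - 1*4363 = 8 - 4363 = -4355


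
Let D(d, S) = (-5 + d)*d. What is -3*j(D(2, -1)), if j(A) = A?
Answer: 18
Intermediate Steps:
D(d, S) = d*(-5 + d)
-3*j(D(2, -1)) = -6*(-5 + 2) = -6*(-3) = -3*(-6) = 18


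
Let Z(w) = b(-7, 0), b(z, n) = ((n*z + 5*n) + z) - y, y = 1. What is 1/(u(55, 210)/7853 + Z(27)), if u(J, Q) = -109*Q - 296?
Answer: -7853/86010 ≈ -0.091303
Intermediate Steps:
u(J, Q) = -296 - 109*Q
b(z, n) = -1 + z + 5*n + n*z (b(z, n) = ((n*z + 5*n) + z) - 1*1 = ((5*n + n*z) + z) - 1 = (z + 5*n + n*z) - 1 = -1 + z + 5*n + n*z)
Z(w) = -8 (Z(w) = -1 - 7 + 5*0 + 0*(-7) = -1 - 7 + 0 + 0 = -8)
1/(u(55, 210)/7853 + Z(27)) = 1/((-296 - 109*210)/7853 - 8) = 1/((-296 - 22890)*(1/7853) - 8) = 1/(-23186*1/7853 - 8) = 1/(-23186/7853 - 8) = 1/(-86010/7853) = -7853/86010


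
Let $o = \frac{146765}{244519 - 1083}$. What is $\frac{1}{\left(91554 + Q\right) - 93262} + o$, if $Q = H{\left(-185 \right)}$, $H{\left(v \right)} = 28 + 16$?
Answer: $\frac{60993381}{101269376} \approx 0.60229$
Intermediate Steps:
$H{\left(v \right)} = 44$
$Q = 44$
$o = \frac{146765}{243436}$ ($o = \frac{146765}{244519 - 1083} = \frac{146765}{243436} \approx 0.60289$)
$\frac{1}{\left(91554 + Q\right) - 93262} + o = \frac{1}{\left(91554 + 44\right) - 93262} + \frac{146765}{243436} = \frac{1}{91598 - 93262} + \frac{146765}{243436} = \frac{1}{-1664} + \frac{146765}{243436} = - \frac{1}{1664} + \frac{146765}{243436} = \frac{60993381}{101269376}$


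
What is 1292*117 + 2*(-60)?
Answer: 151044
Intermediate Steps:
1292*117 + 2*(-60) = 151164 - 120 = 151044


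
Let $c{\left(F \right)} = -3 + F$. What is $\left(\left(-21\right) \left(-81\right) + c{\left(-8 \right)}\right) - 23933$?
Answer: $-22243$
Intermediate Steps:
$\left(\left(-21\right) \left(-81\right) + c{\left(-8 \right)}\right) - 23933 = \left(\left(-21\right) \left(-81\right) - 11\right) - 23933 = \left(1701 - 11\right) - 23933 = 1690 - 23933 = -22243$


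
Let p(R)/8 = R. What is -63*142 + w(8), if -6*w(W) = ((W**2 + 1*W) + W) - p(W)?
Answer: -26846/3 ≈ -8948.7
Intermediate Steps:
p(R) = 8*R
w(W) = W - W**2/6 (w(W) = -(((W**2 + 1*W) + W) - 8*W)/6 = -(((W**2 + W) + W) - 8*W)/6 = -(((W + W**2) + W) - 8*W)/6 = -((W**2 + 2*W) - 8*W)/6 = -(W**2 - 6*W)/6 = W - W**2/6)
-63*142 + w(8) = -63*142 + (1/6)*8*(6 - 1*8) = -8946 + (1/6)*8*(6 - 8) = -8946 + (1/6)*8*(-2) = -8946 - 8/3 = -26846/3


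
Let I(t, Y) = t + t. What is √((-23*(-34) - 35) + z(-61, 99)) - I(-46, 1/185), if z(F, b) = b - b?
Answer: 92 + 3*√83 ≈ 119.33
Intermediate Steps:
I(t, Y) = 2*t
z(F, b) = 0
√((-23*(-34) - 35) + z(-61, 99)) - I(-46, 1/185) = √((-23*(-34) - 35) + 0) - 2*(-46) = √((782 - 35) + 0) - 1*(-92) = √(747 + 0) + 92 = √747 + 92 = 3*√83 + 92 = 92 + 3*√83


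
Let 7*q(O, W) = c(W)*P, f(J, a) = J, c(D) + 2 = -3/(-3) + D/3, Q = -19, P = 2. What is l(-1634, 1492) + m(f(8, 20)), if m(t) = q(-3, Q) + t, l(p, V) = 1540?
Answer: 32464/21 ≈ 1545.9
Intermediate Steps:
c(D) = -1 + D/3 (c(D) = -2 + (-3/(-3) + D/3) = -2 + (-3*(-1/3) + D*(1/3)) = -2 + (1 + D/3) = -1 + D/3)
q(O, W) = -2/7 + 2*W/21 (q(O, W) = ((-1 + W/3)*2)/7 = (-2 + 2*W/3)/7 = -2/7 + 2*W/21)
m(t) = -44/21 + t (m(t) = (-2/7 + (2/21)*(-19)) + t = (-2/7 - 38/21) + t = -44/21 + t)
l(-1634, 1492) + m(f(8, 20)) = 1540 + (-44/21 + 8) = 1540 + 124/21 = 32464/21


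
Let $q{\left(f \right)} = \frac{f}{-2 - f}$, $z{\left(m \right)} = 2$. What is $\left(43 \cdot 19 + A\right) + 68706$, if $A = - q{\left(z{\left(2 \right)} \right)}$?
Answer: $\frac{139047}{2} \approx 69524.0$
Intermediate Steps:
$A = \frac{1}{2}$ ($A = - \frac{\left(-1\right) 2}{2 + 2} = - \frac{\left(-1\right) 2}{4} = \left(-1\right) \left(- \frac{1}{2}\right) = \frac{1}{2} \approx 0.5$)
$\left(43 \cdot 19 + A\right) + 68706 = \left(43 \cdot 19 + \frac{1}{2}\right) + 68706 = \left(817 + \frac{1}{2}\right) + 68706 = \frac{1635}{2} + 68706 = \frac{139047}{2}$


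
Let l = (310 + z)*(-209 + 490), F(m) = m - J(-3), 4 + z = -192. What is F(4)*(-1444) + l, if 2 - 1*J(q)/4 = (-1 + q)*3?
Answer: 107122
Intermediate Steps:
z = -196 (z = -4 - 192 = -196)
J(q) = 20 - 12*q (J(q) = 8 - 4*(-1 + q)*3 = 8 - 4*(-3 + 3*q) = 8 + (12 - 12*q) = 20 - 12*q)
F(m) = -56 + m (F(m) = m - (20 - 12*(-3)) = m - (20 + 36) = m - 1*56 = m - 56 = -56 + m)
l = 32034 (l = (310 - 196)*(-209 + 490) = 114*281 = 32034)
F(4)*(-1444) + l = (-56 + 4)*(-1444) + 32034 = -52*(-1444) + 32034 = 75088 + 32034 = 107122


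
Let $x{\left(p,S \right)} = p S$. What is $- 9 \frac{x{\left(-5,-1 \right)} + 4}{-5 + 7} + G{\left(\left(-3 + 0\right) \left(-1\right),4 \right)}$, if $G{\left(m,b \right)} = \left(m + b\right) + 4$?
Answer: $- \frac{59}{2} \approx -29.5$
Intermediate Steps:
$x{\left(p,S \right)} = S p$
$G{\left(m,b \right)} = 4 + b + m$ ($G{\left(m,b \right)} = \left(b + m\right) + 4 = 4 + b + m$)
$- 9 \frac{x{\left(-5,-1 \right)} + 4}{-5 + 7} + G{\left(\left(-3 + 0\right) \left(-1\right),4 \right)} = - 9 \frac{\left(-1\right) \left(-5\right) + 4}{-5 + 7} + \left(4 + 4 + \left(-3 + 0\right) \left(-1\right)\right) = - 9 \frac{5 + 4}{2} + \left(4 + 4 - -3\right) = - 9 \cdot 9 \cdot \frac{1}{2} + \left(4 + 4 + 3\right) = \left(-9\right) \frac{9}{2} + 11 = - \frac{81}{2} + 11 = - \frac{59}{2}$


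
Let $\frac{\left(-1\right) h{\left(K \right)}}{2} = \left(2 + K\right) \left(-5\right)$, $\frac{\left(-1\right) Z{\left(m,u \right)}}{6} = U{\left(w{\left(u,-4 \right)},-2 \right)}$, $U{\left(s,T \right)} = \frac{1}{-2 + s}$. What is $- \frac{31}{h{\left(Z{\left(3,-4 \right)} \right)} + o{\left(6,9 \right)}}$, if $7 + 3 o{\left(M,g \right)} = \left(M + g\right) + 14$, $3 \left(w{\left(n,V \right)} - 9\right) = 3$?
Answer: $- \frac{186}{119} \approx -1.563$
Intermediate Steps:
$w{\left(n,V \right)} = 10$ ($w{\left(n,V \right)} = 9 + \frac{1}{3} \cdot 3 = 9 + 1 = 10$)
$o{\left(M,g \right)} = \frac{7}{3} + \frac{M}{3} + \frac{g}{3}$ ($o{\left(M,g \right)} = - \frac{7}{3} + \frac{\left(M + g\right) + 14}{3} = - \frac{7}{3} + \frac{14 + M + g}{3} = - \frac{7}{3} + \left(\frac{14}{3} + \frac{M}{3} + \frac{g}{3}\right) = \frac{7}{3} + \frac{M}{3} + \frac{g}{3}$)
$Z{\left(m,u \right)} = - \frac{3}{4}$ ($Z{\left(m,u \right)} = - \frac{6}{-2 + 10} = - \frac{6}{8} = \left(-6\right) \frac{1}{8} = - \frac{3}{4}$)
$h{\left(K \right)} = 20 + 10 K$ ($h{\left(K \right)} = - 2 \left(2 + K\right) \left(-5\right) = - 2 \left(-10 - 5 K\right) = 20 + 10 K$)
$- \frac{31}{h{\left(Z{\left(3,-4 \right)} \right)} + o{\left(6,9 \right)}} = - \frac{31}{\left(20 + 10 \left(- \frac{3}{4}\right)\right) + \left(\frac{7}{3} + \frac{1}{3} \cdot 6 + \frac{1}{3} \cdot 9\right)} = - \frac{31}{\left(20 - \frac{15}{2}\right) + \left(\frac{7}{3} + 2 + 3\right)} = - \frac{31}{\frac{25}{2} + \frac{22}{3}} = - \frac{31}{\frac{119}{6}} = \left(-31\right) \frac{6}{119} = - \frac{186}{119}$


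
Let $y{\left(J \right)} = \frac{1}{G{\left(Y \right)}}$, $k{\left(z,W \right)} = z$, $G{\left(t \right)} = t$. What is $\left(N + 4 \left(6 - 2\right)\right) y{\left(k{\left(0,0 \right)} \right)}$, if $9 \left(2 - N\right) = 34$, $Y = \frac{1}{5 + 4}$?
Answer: $128$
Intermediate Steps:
$Y = \frac{1}{9} \approx 0.11111$
$N = - \frac{16}{9}$ ($N = 2 - \frac{34}{9} = - \frac{16}{9} \approx -1.7778$)
$y{\left(J \right)} = 9$ ($y{\left(J \right)} = \frac{1}{\frac{1}{9}} = 9$)
$\left(N + 4 \left(6 - 2\right)\right) y{\left(k{\left(0,0 \right)} \right)} = \left(- \frac{16}{9} + 4 \left(6 - 2\right)\right) 9 = \left(- \frac{16}{9} + 4 \cdot 4\right) 9 = \left(- \frac{16}{9} + 16\right) 9 = \frac{128}{9} \cdot 9 = 128$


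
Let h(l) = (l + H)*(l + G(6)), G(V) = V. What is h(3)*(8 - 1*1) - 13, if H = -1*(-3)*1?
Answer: 365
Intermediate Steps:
H = 3 (H = 3*1 = 3)
h(l) = (3 + l)*(6 + l) (h(l) = (l + 3)*(l + 6) = (3 + l)*(6 + l))
h(3)*(8 - 1*1) - 13 = (18 + 3**2 + 9*3)*(8 - 1*1) - 13 = (18 + 9 + 27)*(8 - 1) - 13 = 54*7 - 13 = 378 - 13 = 365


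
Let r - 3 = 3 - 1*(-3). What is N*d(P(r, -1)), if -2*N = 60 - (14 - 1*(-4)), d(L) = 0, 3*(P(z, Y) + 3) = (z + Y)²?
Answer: 0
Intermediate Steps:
r = 9 (r = 3 + (3 - 1*(-3)) = 3 + (3 + 3) = 3 + 6 = 9)
P(z, Y) = -3 + (Y + z)²/3 (P(z, Y) = -3 + (z + Y)²/3 = -3 + (Y + z)²/3)
N = -21 (N = -(60 - (14 - 1*(-4)))/2 = -(60 - (14 + 4))/2 = -(60 - 1*18)/2 = -(60 - 18)/2 = -½*42 = -21)
N*d(P(r, -1)) = -21*0 = 0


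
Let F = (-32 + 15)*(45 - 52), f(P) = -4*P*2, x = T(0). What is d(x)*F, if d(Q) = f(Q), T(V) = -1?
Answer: 952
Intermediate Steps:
x = -1
f(P) = -8*P
d(Q) = -8*Q
F = 119 (F = -17*(-7) = 119)
d(x)*F = -8*(-1)*119 = 8*119 = 952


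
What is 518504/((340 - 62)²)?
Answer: 129626/19321 ≈ 6.7091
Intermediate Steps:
518504/((340 - 62)²) = 518504/(278²) = 518504/77284 = 518504*(1/77284) = 129626/19321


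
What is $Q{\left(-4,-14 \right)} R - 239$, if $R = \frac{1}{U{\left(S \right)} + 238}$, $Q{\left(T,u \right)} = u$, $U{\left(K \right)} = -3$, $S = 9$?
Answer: $- \frac{56179}{235} \approx -239.06$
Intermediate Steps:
$R = \frac{1}{235}$ ($R = \frac{1}{-3 + 238} = \frac{1}{235} \approx 0.0042553$)
$Q{\left(-4,-14 \right)} R - 239 = \left(-14\right) \frac{1}{235} - 239 = - \frac{14}{235} - 239 = - \frac{56179}{235}$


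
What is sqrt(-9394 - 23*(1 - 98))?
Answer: I*sqrt(7163) ≈ 84.635*I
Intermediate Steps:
sqrt(-9394 - 23*(1 - 98)) = sqrt(-9394 - 23*(-97)) = sqrt(-9394 + 2231) = sqrt(-7163) = I*sqrt(7163)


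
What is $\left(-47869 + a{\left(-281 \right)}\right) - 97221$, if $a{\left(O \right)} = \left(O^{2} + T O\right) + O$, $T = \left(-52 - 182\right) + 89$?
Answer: $-25665$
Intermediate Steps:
$T = -145$ ($T = -234 + 89 = -145$)
$a{\left(O \right)} = O^{2} - 144 O$ ($a{\left(O \right)} = \left(O^{2} - 145 O\right) + O = O^{2} - 144 O$)
$\left(-47869 + a{\left(-281 \right)}\right) - 97221 = \left(-47869 - 281 \left(-144 - 281\right)\right) - 97221 = \left(-47869 - -119425\right) - 97221 = \left(-47869 + 119425\right) - 97221 = 71556 - 97221 = -25665$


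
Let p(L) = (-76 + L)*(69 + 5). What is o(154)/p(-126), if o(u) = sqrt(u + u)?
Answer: -sqrt(77)/7474 ≈ -0.0011741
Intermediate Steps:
p(L) = -5624 + 74*L (p(L) = (-76 + L)*74 = -5624 + 74*L)
o(u) = sqrt(2)*sqrt(u) (o(u) = sqrt(2*u) = sqrt(2)*sqrt(u))
o(154)/p(-126) = (sqrt(2)*sqrt(154))/(-5624 + 74*(-126)) = (2*sqrt(77))/(-5624 - 9324) = (2*sqrt(77))/(-14948) = (2*sqrt(77))*(-1/14948) = -sqrt(77)/7474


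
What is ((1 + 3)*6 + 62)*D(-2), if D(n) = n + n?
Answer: -344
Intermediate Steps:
D(n) = 2*n
((1 + 3)*6 + 62)*D(-2) = ((1 + 3)*6 + 62)*(2*(-2)) = (4*6 + 62)*(-4) = (24 + 62)*(-4) = 86*(-4) = -344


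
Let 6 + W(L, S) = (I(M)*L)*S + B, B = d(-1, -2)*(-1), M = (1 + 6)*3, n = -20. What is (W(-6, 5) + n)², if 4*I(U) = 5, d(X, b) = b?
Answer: 15129/4 ≈ 3782.3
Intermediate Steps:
M = 21 (M = 7*3 = 21)
I(U) = 5/4 (I(U) = (¼)*5 = 5/4)
B = 2 (B = -2*(-1) = 2)
W(L, S) = -4 + 5*L*S/4 (W(L, S) = -6 + ((5*L/4)*S + 2) = -6 + (5*L*S/4 + 2) = -6 + (2 + 5*L*S/4) = -4 + 5*L*S/4)
(W(-6, 5) + n)² = ((-4 + (5/4)*(-6)*5) - 20)² = ((-4 - 75/2) - 20)² = (-83/2 - 20)² = (-123/2)² = 15129/4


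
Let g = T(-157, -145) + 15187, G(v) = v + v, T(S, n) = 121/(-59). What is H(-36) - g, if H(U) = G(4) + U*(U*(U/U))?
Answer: -818976/59 ≈ -13881.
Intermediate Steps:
T(S, n) = -121/59 (T(S, n) = 121*(-1/59) = -121/59)
G(v) = 2*v
H(U) = 8 + U² (H(U) = 2*4 + U*(U*(U/U)) = 8 + U*(U*1) = 8 + U*U = 8 + U²)
g = 895912/59 (g = -121/59 + 15187 = 895912/59 ≈ 15185.)
H(-36) - g = (8 + (-36)²) - 1*895912/59 = (8 + 1296) - 895912/59 = 1304 - 895912/59 = -818976/59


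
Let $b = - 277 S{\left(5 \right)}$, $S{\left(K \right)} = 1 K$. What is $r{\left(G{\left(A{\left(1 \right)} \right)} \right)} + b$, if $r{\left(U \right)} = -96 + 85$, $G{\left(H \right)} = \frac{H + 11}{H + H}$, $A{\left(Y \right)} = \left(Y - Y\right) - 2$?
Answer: $-1396$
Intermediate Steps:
$S{\left(K \right)} = K$
$A{\left(Y \right)} = -2$ ($A{\left(Y \right)} = 0 - 2 = -2$)
$G{\left(H \right)} = \frac{11 + H}{2 H}$
$r{\left(U \right)} = -11$
$b = -1385$ ($b = \left(-277\right) 5 = -1385$)
$r{\left(G{\left(A{\left(1 \right)} \right)} \right)} + b = -11 - 1385 = -1396$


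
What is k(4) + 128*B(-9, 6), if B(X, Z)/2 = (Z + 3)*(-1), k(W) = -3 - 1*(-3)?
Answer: -2304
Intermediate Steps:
k(W) = 0 (k(W) = -3 + 3 = 0)
B(X, Z) = -6 - 2*Z (B(X, Z) = 2*((Z + 3)*(-1)) = 2*((3 + Z)*(-1)) = 2*(-3 - Z) = -6 - 2*Z)
k(4) + 128*B(-9, 6) = 0 + 128*(-6 - 2*6) = 0 + 128*(-6 - 12) = 0 + 128*(-18) = 0 - 2304 = -2304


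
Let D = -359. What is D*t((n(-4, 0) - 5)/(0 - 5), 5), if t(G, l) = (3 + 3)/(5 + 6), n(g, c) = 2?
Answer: -2154/11 ≈ -195.82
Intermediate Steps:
t(G, l) = 6/11
D*t((n(-4, 0) - 5)/(0 - 5), 5) = -359*6/11 = -2154/11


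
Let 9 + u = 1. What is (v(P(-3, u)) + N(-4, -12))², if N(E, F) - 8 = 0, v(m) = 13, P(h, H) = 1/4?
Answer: 441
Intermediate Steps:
u = -8 (u = -9 + 1 = -8)
P(h, H) = ¼
N(E, F) = 8 (N(E, F) = 8 + 0 = 8)
(v(P(-3, u)) + N(-4, -12))² = (13 + 8)² = 21² = 441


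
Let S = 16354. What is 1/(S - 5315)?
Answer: 1/11039 ≈ 9.0588e-5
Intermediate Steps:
1/(S - 5315) = 1/(16354 - 5315) = 1/11039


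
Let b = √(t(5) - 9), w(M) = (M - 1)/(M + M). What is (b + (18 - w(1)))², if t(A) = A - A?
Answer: 315 + 108*I ≈ 315.0 + 108.0*I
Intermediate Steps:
t(A) = 0
w(M) = (-1 + M)/(2*M) (w(M) = (-1 + M)/((2*M)) = (-1 + M)*(1/(2*M)) = (-1 + M)/(2*M))
b = 3*I (b = √(0 - 9) = √(-9) = 3*I ≈ 3.0*I)
(b + (18 - w(1)))² = (3*I + (18 - (-1 + 1)/(2*1)))² = (3*I + (18 - 0/2))² = (3*I + (18 - 1*0))² = (3*I + (18 + 0))² = (3*I + 18)² = (18 + 3*I)²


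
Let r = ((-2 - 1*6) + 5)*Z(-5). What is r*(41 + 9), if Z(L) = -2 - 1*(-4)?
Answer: -300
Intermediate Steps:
Z(L) = 2 (Z(L) = -2 + 4 = 2)
r = -6 (r = ((-2 - 1*6) + 5)*2 = ((-2 - 6) + 5)*2 = (-8 + 5)*2 = -3*2 = -6)
r*(41 + 9) = -6*(41 + 9) = -6*50 = -300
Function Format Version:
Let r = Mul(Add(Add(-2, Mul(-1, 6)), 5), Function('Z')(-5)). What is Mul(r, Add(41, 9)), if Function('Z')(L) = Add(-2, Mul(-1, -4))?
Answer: -300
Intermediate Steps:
Function('Z')(L) = 2 (Function('Z')(L) = Add(-2, 4) = 2)
r = -6 (r = Mul(Add(Add(-2, Mul(-1, 6)), 5), 2) = Mul(Add(Add(-2, -6), 5), 2) = Mul(Add(-8, 5), 2) = Mul(-3, 2) = -6)
Mul(r, Add(41, 9)) = Mul(-6, Add(41, 9)) = Mul(-6, 50) = -300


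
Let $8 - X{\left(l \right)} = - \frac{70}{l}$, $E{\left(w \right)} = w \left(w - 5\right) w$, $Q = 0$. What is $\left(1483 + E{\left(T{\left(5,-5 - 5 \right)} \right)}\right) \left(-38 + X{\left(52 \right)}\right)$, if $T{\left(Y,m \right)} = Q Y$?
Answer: $- \frac{1104835}{26} \approx -42494.0$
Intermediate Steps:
$T{\left(Y,m \right)} = 0$ ($T{\left(Y,m \right)} = 0 Y = 0$)
$E{\left(w \right)} = w^{2} \left(-5 + w\right)$ ($E{\left(w \right)} = w \left(w - 5\right) w = w \left(-5 + w\right) w = w w \left(-5 + w\right) = w^{2} \left(-5 + w\right)$)
$X{\left(l \right)} = 8 + \frac{70}{l}$ ($X{\left(l \right)} = 8 - - \frac{70}{l} = 8 + \frac{70}{l}$)
$\left(1483 + E{\left(T{\left(5,-5 - 5 \right)} \right)}\right) \left(-38 + X{\left(52 \right)}\right) = \left(1483 + 0^{2} \left(-5 + 0\right)\right) \left(-38 + \left(8 + \frac{70}{52}\right)\right) = \left(1483 + 0 \left(-5\right)\right) \left(-38 + \left(8 + 70 \cdot \frac{1}{52}\right)\right) = \left(1483 + 0\right) \left(-38 + \left(8 + \frac{35}{26}\right)\right) = 1483 \left(-38 + \frac{243}{26}\right) = 1483 \left(- \frac{745}{26}\right) = - \frac{1104835}{26}$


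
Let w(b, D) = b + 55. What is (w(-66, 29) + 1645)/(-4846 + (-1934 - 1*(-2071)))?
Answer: -1634/4709 ≈ -0.34700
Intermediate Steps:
w(b, D) = 55 + b
(w(-66, 29) + 1645)/(-4846 + (-1934 - 1*(-2071))) = ((55 - 66) + 1645)/(-4846 + (-1934 - 1*(-2071))) = (-11 + 1645)/(-4846 + (-1934 + 2071)) = 1634/(-4846 + 137) = 1634/(-4709) = 1634*(-1/4709) = -1634/4709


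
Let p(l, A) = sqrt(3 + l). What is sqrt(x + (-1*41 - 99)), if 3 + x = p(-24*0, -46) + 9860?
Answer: sqrt(9717 + sqrt(3)) ≈ 98.584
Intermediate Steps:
x = 9857 + sqrt(3) (x = -3 + (sqrt(3 - 24*0) + 9860) = -3 + (sqrt(3 + 0) + 9860) = -3 + (sqrt(3) + 9860) = -3 + (9860 + sqrt(3)) = 9857 + sqrt(3) ≈ 9858.7)
sqrt(x + (-1*41 - 99)) = sqrt((9857 + sqrt(3)) + (-1*41 - 99)) = sqrt((9857 + sqrt(3)) + (-41 - 99)) = sqrt((9857 + sqrt(3)) - 140) = sqrt(9717 + sqrt(3))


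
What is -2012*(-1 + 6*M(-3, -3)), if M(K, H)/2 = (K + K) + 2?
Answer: 98588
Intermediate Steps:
M(K, H) = 4 + 4*K (M(K, H) = 2*((K + K) + 2) = 2*(2*K + 2) = 2*(2 + 2*K) = 4 + 4*K)
-2012*(-1 + 6*M(-3, -3)) = -2012*(-1 + 6*(4 + 4*(-3))) = -2012*(-1 + 6*(4 - 12)) = -2012*(-1 + 6*(-8)) = -2012*(-1 - 48) = -2012*(-49) = 98588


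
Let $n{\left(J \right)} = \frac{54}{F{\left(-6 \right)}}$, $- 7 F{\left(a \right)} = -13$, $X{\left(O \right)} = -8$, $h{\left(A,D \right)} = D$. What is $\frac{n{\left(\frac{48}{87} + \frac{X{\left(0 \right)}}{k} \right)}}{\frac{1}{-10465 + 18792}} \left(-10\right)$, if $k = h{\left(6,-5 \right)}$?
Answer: $- \frac{31476060}{13} \approx -2.4212 \cdot 10^{6}$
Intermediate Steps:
$k = -5$
$F{\left(a \right)} = \frac{13}{7}$ ($F{\left(a \right)} = \left(- \frac{1}{7}\right) \left(-13\right) = \frac{13}{7}$)
$n{\left(J \right)} = \frac{378}{13}$ ($n{\left(J \right)} = \frac{54}{\frac{13}{7}} = 54 \cdot \frac{7}{13} = \frac{378}{13}$)
$\frac{n{\left(\frac{48}{87} + \frac{X{\left(0 \right)}}{k} \right)}}{\frac{1}{-10465 + 18792}} \left(-10\right) = \frac{378}{13 \frac{1}{-10465 + 18792}} \left(-10\right) = \frac{378}{13 \cdot \frac{1}{8327}} \left(-10\right) = \frac{378 \frac{1}{\frac{1}{8327}}}{13} \left(-10\right) = \frac{378}{13} \cdot 8327 \left(-10\right) = \frac{3147606}{13} \left(-10\right) = - \frac{31476060}{13}$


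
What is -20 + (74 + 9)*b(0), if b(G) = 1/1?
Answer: 63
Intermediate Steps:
b(G) = 1 (b(G) = 1*1 = 1)
-20 + (74 + 9)*b(0) = -20 + (74 + 9)*1 = -20 + 83*1 = -20 + 83 = 63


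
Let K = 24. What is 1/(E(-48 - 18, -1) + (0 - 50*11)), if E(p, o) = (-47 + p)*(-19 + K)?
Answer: -1/1115 ≈ -0.00089686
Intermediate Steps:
E(p, o) = -235 + 5*p (E(p, o) = (-47 + p)*(-19 + 24) = (-47 + p)*5 = -235 + 5*p)
1/(E(-48 - 18, -1) + (0 - 50*11)) = 1/((-235 + 5*(-48 - 18)) + (0 - 50*11)) = 1/((-235 + 5*(-66)) + (0 - 550)) = 1/((-235 - 330) - 550) = 1/(-565 - 550) = 1/(-1115) = -1/1115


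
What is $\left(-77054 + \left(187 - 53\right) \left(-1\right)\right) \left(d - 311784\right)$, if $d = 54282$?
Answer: $19876064376$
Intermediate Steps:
$\left(-77054 + \left(187 - 53\right) \left(-1\right)\right) \left(d - 311784\right) = \left(-77054 + \left(187 - 53\right) \left(-1\right)\right) \left(54282 - 311784\right) = \left(-77054 + 134 \left(-1\right)\right) \left(-257502\right) = \left(-77054 - 134\right) \left(-257502\right) = \left(-77188\right) \left(-257502\right) = 19876064376$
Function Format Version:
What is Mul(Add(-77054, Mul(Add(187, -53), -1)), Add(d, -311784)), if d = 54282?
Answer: 19876064376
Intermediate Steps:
Mul(Add(-77054, Mul(Add(187, -53), -1)), Add(d, -311784)) = Mul(Add(-77054, Mul(Add(187, -53), -1)), Add(54282, -311784)) = Mul(Add(-77054, Mul(134, -1)), -257502) = Mul(Add(-77054, -134), -257502) = Mul(-77188, -257502) = 19876064376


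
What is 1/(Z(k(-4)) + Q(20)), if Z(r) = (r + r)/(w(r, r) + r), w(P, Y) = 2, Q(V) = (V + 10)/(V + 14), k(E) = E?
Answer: 17/83 ≈ 0.20482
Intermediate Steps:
Q(V) = (10 + V)/(14 + V)
Z(r) = 2*r/(2 + r) (Z(r) = (r + r)/(2 + r) = (2*r)/(2 + r) = 2*r/(2 + r))
1/(Z(k(-4)) + Q(20)) = 1/(2*(-4)/(2 - 4) + (10 + 20)/(14 + 20)) = 1/(2*(-4)/(-2) + 30/34) = 1/(2*(-4)*(-1/2) + (1/34)*30) = 1/(4 + 15/17) = 1/(83/17) = 17/83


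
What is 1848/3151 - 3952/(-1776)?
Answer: 983425/349761 ≈ 2.8117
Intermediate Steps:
1848/3151 - 3952/(-1776) = 1848*(1/3151) - 3952*(-1/1776) = 1848/3151 + 247/111 = 983425/349761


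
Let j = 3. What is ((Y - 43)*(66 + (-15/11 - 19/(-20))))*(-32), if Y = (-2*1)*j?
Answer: 5656168/55 ≈ 1.0284e+5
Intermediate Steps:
Y = -6 (Y = -2*1*3 = -2*3 = -6)
((Y - 43)*(66 + (-15/11 - 19/(-20))))*(-32) = ((-6 - 43)*(66 + (-15/11 - 19/(-20))))*(-32) = -49*(66 + (-15*1/11 - 19*(-1/20)))*(-32) = -49*(66 + (-15/11 + 19/20))*(-32) = -49*(66 - 91/220)*(-32) = -49*14429/220*(-32) = -707021/220*(-32) = 5656168/55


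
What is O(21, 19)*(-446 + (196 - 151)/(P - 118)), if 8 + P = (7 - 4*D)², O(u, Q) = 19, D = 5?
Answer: -363527/43 ≈ -8454.1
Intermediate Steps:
P = 161 (P = -8 + (7 - 4*5)² = -8 + (7 - 20)² = -8 + (-13)² = -8 + 169 = 161)
O(21, 19)*(-446 + (196 - 151)/(P - 118)) = 19*(-446 + (196 - 151)/(161 - 118)) = 19*(-446 + 45/43) = 19*(-19133/43) = -363527/43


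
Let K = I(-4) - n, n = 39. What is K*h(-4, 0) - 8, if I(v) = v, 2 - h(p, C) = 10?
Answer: 336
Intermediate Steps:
h(p, C) = -8 (h(p, C) = 2 - 1*10 = 2 - 10 = -8)
K = -43 (K = -4 - 1*39 = -4 - 39 = -43)
K*h(-4, 0) - 8 = -43*(-8) - 8 = 344 - 8 = 336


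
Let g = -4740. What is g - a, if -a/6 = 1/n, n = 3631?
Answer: -17210934/3631 ≈ -4740.0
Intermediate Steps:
a = -6/3631 ≈ -0.0016524
g - a = -4740 - 1*(-6/3631) = -4740 + 6/3631 = -17210934/3631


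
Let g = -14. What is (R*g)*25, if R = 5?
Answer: -1750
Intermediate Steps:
(R*g)*25 = (5*(-14))*25 = -70*25 = -1750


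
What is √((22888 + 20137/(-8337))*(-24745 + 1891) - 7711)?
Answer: 3*I*√448812786271241/2779 ≈ 22870.0*I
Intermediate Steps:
√((22888 + 20137/(-8337))*(-24745 + 1891) - 7711) = √((22888 + 20137*(-1/8337))*(-22854) - 7711) = √((22888 - 20137/8337)*(-22854) - 7711) = √((190797119/8337)*(-22854) - 7711) = √(-1453492452542/2779 - 7711) = √(-1453513881411/2779) = 3*I*√448812786271241/2779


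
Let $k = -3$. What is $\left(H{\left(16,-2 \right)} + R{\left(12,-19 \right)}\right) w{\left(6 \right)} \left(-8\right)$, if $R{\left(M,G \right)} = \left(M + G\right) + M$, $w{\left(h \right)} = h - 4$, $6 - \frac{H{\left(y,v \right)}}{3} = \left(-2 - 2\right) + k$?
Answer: $-704$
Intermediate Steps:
$H{\left(y,v \right)} = 39$ ($H{\left(y,v \right)} = 18 - 3 \left(\left(-2 - 2\right) - 3\right) = 18 - 3 \left(-4 - 3\right) = 18 - -21 = 18 + 21 = 39$)
$w{\left(h \right)} = -4 + h$
$R{\left(M,G \right)} = G + 2 M$ ($R{\left(M,G \right)} = \left(G + M\right) + M = G + 2 M$)
$\left(H{\left(16,-2 \right)} + R{\left(12,-19 \right)}\right) w{\left(6 \right)} \left(-8\right) = \left(39 + \left(-19 + 2 \cdot 12\right)\right) \left(-4 + 6\right) \left(-8\right) = \left(39 + \left(-19 + 24\right)\right) 2 \left(-8\right) = \left(39 + 5\right) \left(-16\right) = 44 \left(-16\right) = -704$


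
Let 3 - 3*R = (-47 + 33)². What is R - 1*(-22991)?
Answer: 68780/3 ≈ 22927.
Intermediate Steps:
R = -193/3 (R = 1 - (-47 + 33)²/3 = 1 - ⅓*(-14)² = 1 - ⅓*196 = 1 - 196/3 = -193/3 ≈ -64.333)
R - 1*(-22991) = -193/3 - 1*(-22991) = -193/3 + 22991 = 68780/3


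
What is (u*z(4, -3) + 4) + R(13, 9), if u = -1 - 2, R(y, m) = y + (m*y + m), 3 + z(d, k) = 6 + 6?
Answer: 116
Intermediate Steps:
z(d, k) = 9 (z(d, k) = -3 + (6 + 6) = -3 + 12 = 9)
R(y, m) = m + y + m*y (R(y, m) = y + (m + m*y) = m + y + m*y)
u = -3
(u*z(4, -3) + 4) + R(13, 9) = (-3*9 + 4) + (9 + 13 + 9*13) = (-27 + 4) + (9 + 13 + 117) = -23 + 139 = 116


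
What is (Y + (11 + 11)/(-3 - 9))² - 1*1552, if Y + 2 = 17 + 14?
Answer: -29303/36 ≈ -813.97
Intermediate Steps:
Y = 29 (Y = -2 + (17 + 14) = -2 + 31 = 29)
(Y + (11 + 11)/(-3 - 9))² - 1*1552 = (29 + (11 + 11)/(-3 - 9))² - 1*1552 = (29 + 22/(-12))² - 1552 = (29 + 22*(-1/12))² - 1552 = (29 - 11/6)² - 1552 = (163/6)² - 1552 = 26569/36 - 1552 = -29303/36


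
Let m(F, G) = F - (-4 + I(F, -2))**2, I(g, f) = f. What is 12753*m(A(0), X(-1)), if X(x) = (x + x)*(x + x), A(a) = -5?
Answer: -522873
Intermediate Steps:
X(x) = 4*x**2 (X(x) = (2*x)*(2*x) = 4*x**2)
m(F, G) = -36 + F (m(F, G) = F - (-4 - 2)**2 = F - 1*(-6)**2 = F - 1*36 = F - 36 = -36 + F)
12753*m(A(0), X(-1)) = 12753*(-36 - 5) = 12753*(-41) = -522873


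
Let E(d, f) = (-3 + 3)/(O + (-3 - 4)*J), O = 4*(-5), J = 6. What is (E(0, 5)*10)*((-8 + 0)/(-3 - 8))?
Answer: 0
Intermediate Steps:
O = -20
E(d, f) = 0 (E(d, f) = (-3 + 3)/(-20 + (-3 - 4)*6) = 0/(-20 - 7*6) = 0/(-20 - 42) = 0/(-62) = 0*(-1/62) = 0)
(E(0, 5)*10)*((-8 + 0)/(-3 - 8)) = (0*10)*((-8 + 0)/(-3 - 8)) = 0*(-8/(-11)) = 0*(-8*(-1/11)) = 0*(8/11) = 0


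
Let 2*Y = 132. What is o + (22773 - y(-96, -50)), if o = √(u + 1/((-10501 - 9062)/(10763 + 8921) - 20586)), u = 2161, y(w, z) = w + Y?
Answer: 22803 + √39429823232385294789/135078129 ≈ 22850.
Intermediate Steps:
Y = 66 (Y = (½)*132 = 66)
y(w, z) = 66 + w (y(w, z) = w + 66 = 66 + w)
o = √39429823232385294789/135078129 (o = √(2161 + 1/((-10501 - 9062)/(10763 + 8921) - 20586)) = √(2161 + 1/(-19563/19684 - 20586)) = √(2161 + 1/(-405234387/19684)) = √(2161 - 19684/405234387) = √(875711490623/405234387) = √39429823232385294789/135078129 ≈ 46.487)
o + (22773 - y(-96, -50)) = √39429823232385294789/135078129 + (22773 - (66 - 96)) = √39429823232385294789/135078129 + (22773 - 1*(-30)) = √39429823232385294789/135078129 + (22773 + 30) = √39429823232385294789/135078129 + 22803 = 22803 + √39429823232385294789/135078129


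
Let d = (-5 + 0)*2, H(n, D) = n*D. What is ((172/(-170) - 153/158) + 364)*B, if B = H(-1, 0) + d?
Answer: -4861927/1343 ≈ -3620.2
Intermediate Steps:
H(n, D) = D*n
d = -10 (d = -5*2 = -10)
B = -10 (B = 0*(-1) - 10 = 0 - 10 = -10)
((172/(-170) - 153/158) + 364)*B = ((172/(-170) - 153/158) + 364)*(-10) = ((172*(-1/170) - 153*1/158) + 364)*(-10) = ((-86/85 - 153/158) + 364)*(-10) = (-26593/13430 + 364)*(-10) = (4861927/13430)*(-10) = -4861927/1343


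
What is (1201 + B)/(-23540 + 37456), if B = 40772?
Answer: 41973/13916 ≈ 3.0162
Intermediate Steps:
(1201 + B)/(-23540 + 37456) = (1201 + 40772)/(-23540 + 37456) = 41973/13916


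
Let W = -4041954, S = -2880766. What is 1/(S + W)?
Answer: -1/6922720 ≈ -1.4445e-7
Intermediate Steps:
1/(S + W) = 1/(-2880766 - 4041954) = 1/(-6922720) = -1/6922720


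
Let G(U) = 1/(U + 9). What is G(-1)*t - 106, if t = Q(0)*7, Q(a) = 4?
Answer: -205/2 ≈ -102.50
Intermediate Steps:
t = 28 (t = 4*7 = 28)
G(U) = 1/(9 + U)
G(-1)*t - 106 = 28/(9 - 1) - 106 = 28/8 - 106 = (⅛)*28 - 106 = 7/2 - 106 = -205/2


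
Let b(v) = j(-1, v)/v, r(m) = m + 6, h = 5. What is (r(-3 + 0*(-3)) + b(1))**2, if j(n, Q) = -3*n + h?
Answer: 121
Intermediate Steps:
j(n, Q) = 5 - 3*n (j(n, Q) = -3*n + 5 = 5 - 3*n)
r(m) = 6 + m
b(v) = 8/v (b(v) = (5 - 3*(-1))/v = (5 + 3)/v = 8/v)
(r(-3 + 0*(-3)) + b(1))**2 = ((6 + (-3 + 0*(-3))) + 8/1)**2 = ((6 + (-3 + 0)) + 8*1)**2 = ((6 - 3) + 8)**2 = (3 + 8)**2 = 11**2 = 121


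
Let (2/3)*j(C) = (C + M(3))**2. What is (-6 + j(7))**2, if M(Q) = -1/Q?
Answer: 33124/9 ≈ 3680.4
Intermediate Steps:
j(C) = 3*(-1/3 + C)**2/2 (j(C) = 3*(C - 1/3)**2/2 = 3*(-1/3 + C)**2/2)
(-6 + j(7))**2 = (-6 + (-1 + 3*7)**2/6)**2 = (-6 + (-1 + 21)**2/6)**2 = (-6 + (1/6)*20**2)**2 = (-6 + (1/6)*400)**2 = (-6 + 200/3)**2 = (182/3)**2 = 33124/9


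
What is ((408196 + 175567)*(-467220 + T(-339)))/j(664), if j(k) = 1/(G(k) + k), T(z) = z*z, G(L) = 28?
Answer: -142316111826804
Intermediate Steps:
T(z) = z²
j(k) = 1/(28 + k)
((408196 + 175567)*(-467220 + T(-339)))/j(664) = ((408196 + 175567)*(-467220 + (-339)²))/(1/(28 + 664)) = (583763*(-467220 + 114921))/(1/692) = (583763*(-352299))/(1/692) = -205659121137*692 = -142316111826804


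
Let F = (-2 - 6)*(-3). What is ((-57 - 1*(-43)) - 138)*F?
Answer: -3648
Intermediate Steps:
F = 24 (F = -8*(-3) = 24)
((-57 - 1*(-43)) - 138)*F = ((-57 - 1*(-43)) - 138)*24 = ((-57 + 43) - 138)*24 = (-14 - 138)*24 = -152*24 = -3648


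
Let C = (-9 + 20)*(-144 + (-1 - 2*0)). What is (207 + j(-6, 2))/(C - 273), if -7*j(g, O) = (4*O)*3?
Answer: -1425/13076 ≈ -0.10898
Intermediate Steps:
j(g, O) = -12*O/7 (j(g, O) = -4*O*3/7 = -12*O/7)
C = -1595 (C = 11*(-144 + (-1 + 0)) = 11*(-144 - 1) = 11*(-145) = -1595)
(207 + j(-6, 2))/(C - 273) = (207 - 12/7*2)/(-1595 - 273) = (207 - 24/7)/(-1868) = (1425/7)*(-1/1868) = -1425/13076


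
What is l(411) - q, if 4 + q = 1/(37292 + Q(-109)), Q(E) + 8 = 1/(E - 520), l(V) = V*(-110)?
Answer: -1060154612439/23451635 ≈ -45206.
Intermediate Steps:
l(V) = -110*V
Q(E) = -8 + 1/(-520 + E) (Q(E) = -8 + 1/(E - 520) = -8 + 1/(-520 + E))
q = -93805911/23451635 (q = -4 + 1/(37292 + (4161 - 8*(-109))/(-520 - 109)) = -4 + 1/(37292 + (4161 + 872)/(-629)) = -4 + 1/(37292 - 1/629*5033) = -4 + 1/(37292 - 5033/629) = -4 + 1/(23451635/629) = -4 + 629/23451635 = -93805911/23451635 ≈ -4.0000)
l(411) - q = -110*411 - 1*(-93805911/23451635) = -45210 + 93805911/23451635 = -1060154612439/23451635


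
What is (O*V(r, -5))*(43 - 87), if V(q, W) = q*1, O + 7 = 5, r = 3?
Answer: 264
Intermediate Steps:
O = -2 (O = -7 + 5 = -2)
V(q, W) = q
(O*V(r, -5))*(43 - 87) = (-2*3)*(43 - 87) = -6*(-44) = 264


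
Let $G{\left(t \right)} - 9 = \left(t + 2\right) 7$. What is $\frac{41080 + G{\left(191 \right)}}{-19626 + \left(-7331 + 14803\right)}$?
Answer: $- \frac{21220}{6077} \approx -3.4919$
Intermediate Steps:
$G{\left(t \right)} = 23 + 7 t$ ($G{\left(t \right)} = 9 + \left(t + 2\right) 7 = 9 + \left(2 + t\right) 7 = 9 + \left(14 + 7 t\right) = 23 + 7 t$)
$\frac{41080 + G{\left(191 \right)}}{-19626 + \left(-7331 + 14803\right)} = \frac{41080 + \left(23 + 7 \cdot 191\right)}{-19626 + \left(-7331 + 14803\right)} = \frac{41080 + \left(23 + 1337\right)}{-19626 + 7472} = \frac{41080 + 1360}{-12154} = 42440 \left(- \frac{1}{12154}\right) = - \frac{21220}{6077}$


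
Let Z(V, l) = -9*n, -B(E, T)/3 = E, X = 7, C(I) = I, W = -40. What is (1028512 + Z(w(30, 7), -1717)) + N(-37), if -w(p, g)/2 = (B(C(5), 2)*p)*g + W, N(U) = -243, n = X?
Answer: 1028206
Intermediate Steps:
n = 7
B(E, T) = -3*E
w(p, g) = 80 + 30*g*p (w(p, g) = -2*(((-3*5)*p)*g - 40) = -2*((-15*p)*g - 40) = -2*(-15*g*p - 40) = -2*(-40 - 15*g*p) = 80 + 30*g*p)
Z(V, l) = -63 (Z(V, l) = -9*7 = -63)
(1028512 + Z(w(30, 7), -1717)) + N(-37) = (1028512 - 63) - 243 = 1028449 - 243 = 1028206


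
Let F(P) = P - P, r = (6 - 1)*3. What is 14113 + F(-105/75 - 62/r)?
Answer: 14113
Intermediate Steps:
r = 15 (r = 5*3 = 15)
F(P) = 0
14113 + F(-105/75 - 62/r) = 14113 + 0 = 14113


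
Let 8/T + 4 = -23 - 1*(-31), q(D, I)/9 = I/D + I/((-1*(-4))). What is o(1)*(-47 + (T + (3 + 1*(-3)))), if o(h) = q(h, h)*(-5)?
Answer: 10125/4 ≈ 2531.3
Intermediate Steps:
q(D, I) = 9*I/4 + 9*I/D (q(D, I) = 9*(I/D + I/((-1*(-4)))) = 9*(I/D + I/4) = 9*(I/4 + I/D) = 9*I/4 + 9*I/D)
T = 2 (T = 8/(-4 + (-23 - 1*(-31))) = 8/(-4 + (-23 + 31)) = 8/(-4 + 8) = 8/4 = 8*(1/4) = 2)
o(h) = -45 - 45*h/4 (o(h) = (9*h*(4 + h)/(4*h))*(-5) = (9 + 9*h/4)*(-5) = -45 - 45*h/4)
o(1)*(-47 + (T + (3 + 1*(-3)))) = (-45 - 45/4*1)*(-47 + (2 + (3 + 1*(-3)))) = (-45 - 45/4)*(-47 + (2 + (3 - 3))) = -225*(-47 + (2 + 0))/4 = -225*(-47 + 2)/4 = -225/4*(-45) = 10125/4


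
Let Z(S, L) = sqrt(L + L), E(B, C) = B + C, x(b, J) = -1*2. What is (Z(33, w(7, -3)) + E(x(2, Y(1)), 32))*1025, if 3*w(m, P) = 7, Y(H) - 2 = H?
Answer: 30750 + 1025*sqrt(42)/3 ≈ 32964.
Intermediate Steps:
Y(H) = 2 + H
x(b, J) = -2
w(m, P) = 7/3 (w(m, P) = (1/3)*7 = 7/3)
Z(S, L) = sqrt(2)*sqrt(L) (Z(S, L) = sqrt(2*L) = sqrt(2)*sqrt(L))
(Z(33, w(7, -3)) + E(x(2, Y(1)), 32))*1025 = (sqrt(2)*sqrt(7/3) + (-2 + 32))*1025 = (sqrt(2)*(sqrt(21)/3) + 30)*1025 = (sqrt(42)/3 + 30)*1025 = (30 + sqrt(42)/3)*1025 = 30750 + 1025*sqrt(42)/3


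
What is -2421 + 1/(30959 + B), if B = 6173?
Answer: -89896571/37132 ≈ -2421.0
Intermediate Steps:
-2421 + 1/(30959 + B) = -2421 + 1/(30959 + 6173) = -2421 + 1/37132 = -89896571/37132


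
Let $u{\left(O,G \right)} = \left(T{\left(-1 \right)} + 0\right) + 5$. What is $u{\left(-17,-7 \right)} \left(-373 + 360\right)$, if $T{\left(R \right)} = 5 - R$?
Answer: $-143$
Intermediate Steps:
$u{\left(O,G \right)} = 11$ ($u{\left(O,G \right)} = \left(\left(5 - -1\right) + 0\right) + 5 = \left(\left(5 + 1\right) + 0\right) + 5 = \left(6 + 0\right) + 5 = 6 + 5 = 11$)
$u{\left(-17,-7 \right)} \left(-373 + 360\right) = 11 \left(-373 + 360\right) = 11 \left(-13\right) = -143$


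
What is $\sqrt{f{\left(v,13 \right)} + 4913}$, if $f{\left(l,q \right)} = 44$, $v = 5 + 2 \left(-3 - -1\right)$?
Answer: $\sqrt{4957} \approx 70.406$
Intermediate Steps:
$v = 1$ ($v = 5 + 2 \left(-3 + 1\right) = 5 + 2 \left(-2\right) = 5 - 4 = 1$)
$\sqrt{f{\left(v,13 \right)} + 4913} = \sqrt{44 + 4913} = \sqrt{4957}$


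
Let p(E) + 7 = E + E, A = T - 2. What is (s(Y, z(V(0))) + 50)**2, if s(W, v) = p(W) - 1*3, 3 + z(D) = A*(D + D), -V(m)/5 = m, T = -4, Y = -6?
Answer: 784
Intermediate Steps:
V(m) = -5*m
A = -6 (A = -4 - 2 = -6)
p(E) = -7 + 2*E (p(E) = -7 + (E + E) = -7 + 2*E)
z(D) = -3 - 12*D (z(D) = -3 - 6*(D + D) = -3 - 12*D)
s(W, v) = -10 + 2*W (s(W, v) = (-7 + 2*W) - 1*3 = (-7 + 2*W) - 3 = -10 + 2*W)
(s(Y, z(V(0))) + 50)**2 = ((-10 + 2*(-6)) + 50)**2 = ((-10 - 12) + 50)**2 = (-22 + 50)**2 = 28**2 = 784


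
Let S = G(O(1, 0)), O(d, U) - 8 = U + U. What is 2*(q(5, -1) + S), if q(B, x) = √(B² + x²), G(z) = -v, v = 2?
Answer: -4 + 2*√26 ≈ 6.1980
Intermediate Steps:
O(d, U) = 8 + 2*U (O(d, U) = 8 + (U + U) = 8 + 2*U)
G(z) = -2 (G(z) = -1*2 = -2)
S = -2
2*(q(5, -1) + S) = 2*(√(5² + (-1)²) - 2) = 2*(√(25 + 1) - 2) = 2*(√26 - 2) = 2*(-2 + √26) = -4 + 2*√26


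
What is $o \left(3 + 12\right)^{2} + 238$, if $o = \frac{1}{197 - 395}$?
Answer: $\frac{5211}{22} \approx 236.86$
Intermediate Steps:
$o = - \frac{1}{198}$ ($o = \frac{1}{-198} = - \frac{1}{198} \approx -0.0050505$)
$o \left(3 + 12\right)^{2} + 238 = - \frac{\left(3 + 12\right)^{2}}{198} + 238 = - \frac{15^{2}}{198} + 238 = \left(- \frac{1}{198}\right) 225 + 238 = - \frac{25}{22} + 238 = \frac{5211}{22}$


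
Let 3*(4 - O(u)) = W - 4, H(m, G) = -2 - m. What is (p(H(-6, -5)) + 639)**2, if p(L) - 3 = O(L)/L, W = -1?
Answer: 59613841/144 ≈ 4.1399e+5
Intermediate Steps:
O(u) = 17/3 (O(u) = 4 - (-1 - 4)/3 = 4 - 1/3*(-5) = 4 + 5/3 = 17/3)
p(L) = 3 + 17/(3*L)
(p(H(-6, -5)) + 639)**2 = ((3 + 17/(3*(-2 - 1*(-6)))) + 639)**2 = ((3 + 17/(3*(-2 + 6))) + 639)**2 = ((3 + (17/3)/4) + 639)**2 = ((3 + (17/3)*(1/4)) + 639)**2 = ((3 + 17/12) + 639)**2 = (53/12 + 639)**2 = (7721/12)**2 = 59613841/144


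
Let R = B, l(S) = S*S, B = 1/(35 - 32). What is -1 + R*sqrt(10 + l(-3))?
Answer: -1 + sqrt(19)/3 ≈ 0.45297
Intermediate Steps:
B = 1/3 ≈ 0.33333
l(S) = S**2
R = 1/3 ≈ 0.33333
-1 + R*sqrt(10 + l(-3)) = -1 + sqrt(10 + (-3)**2)/3 = -1 + sqrt(10 + 9)/3 = -1 + sqrt(19)/3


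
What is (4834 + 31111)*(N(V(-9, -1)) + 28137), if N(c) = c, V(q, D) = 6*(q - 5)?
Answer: 1008365085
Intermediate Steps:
V(q, D) = -30 + 6*q (V(q, D) = 6*(-5 + q) = -30 + 6*q)
(4834 + 31111)*(N(V(-9, -1)) + 28137) = (4834 + 31111)*((-30 + 6*(-9)) + 28137) = 35945*((-30 - 54) + 28137) = 35945*(-84 + 28137) = 35945*28053 = 1008365085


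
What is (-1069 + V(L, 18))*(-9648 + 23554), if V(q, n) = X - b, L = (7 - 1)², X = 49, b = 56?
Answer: -14962856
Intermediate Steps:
L = 36 (L = 6² = 36)
V(q, n) = -7 (V(q, n) = 49 - 1*56 = 49 - 56 = -7)
(-1069 + V(L, 18))*(-9648 + 23554) = (-1069 - 7)*(-9648 + 23554) = -1076*13906 = -14962856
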